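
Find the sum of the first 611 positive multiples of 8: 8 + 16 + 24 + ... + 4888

Factor out 8: = 8(1 + 2 + ... + 611) = 8 × n(n+1)/2
= 8 × 611×612/2
= 8 × 186966
= 1495728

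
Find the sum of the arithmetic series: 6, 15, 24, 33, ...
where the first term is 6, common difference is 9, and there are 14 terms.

Sₙ = n/2 × (first + last)
Last term = a + (n-1)d = 6 + (14-1)×9 = 123
S_14 = 14/2 × (6 + 123)
S_14 = 14/2 × 129 = 903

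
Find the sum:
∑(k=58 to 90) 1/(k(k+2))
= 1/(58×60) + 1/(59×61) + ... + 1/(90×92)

Partial fractions: 1/(k(k+2)) = (1/2)[1/k - 1/(k+2)]
Telescoping leaves the first two and last two terms:
= (1/2)[1/58 + 1/59 - 1/91 - 1/92]
= 176649/28648984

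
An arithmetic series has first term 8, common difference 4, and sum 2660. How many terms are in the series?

Using S = n/2 × [2a + (n-1)d]
2660 = n/2 × [2(8) + (n-1)(4)]
2660 = n/2 × [16 + 4n - 4]
5320 = n × [12 + 4n]
4n² + (12)n - 5320 = 0
Discriminant: Δ = (12)² - 4(4)(-5320) = 144 + 85120 = 85264
√Δ = 292
n = [-(12) + √Δ] / (2·4) = (-12 + 292) / 8 = 280 / 8 = 35
(The negative root is discarded since n must be a positive integer.)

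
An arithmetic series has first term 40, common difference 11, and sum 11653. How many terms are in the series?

Using S = n/2 × [2a + (n-1)d]
11653 = n/2 × [2(40) + (n-1)(11)]
11653 = n/2 × [80 + 11n - 11]
23306 = n × [69 + 11n]
11n² + (69)n - 23306 = 0
Discriminant: Δ = (69)² - 4(11)(-23306) = 4761 + 1025464 = 1030225
√Δ = 1015
n = [-(69) + √Δ] / (2·11) = (-69 + 1015) / 22 = 946 / 22 = 43
(The negative root is discarded since n must be a positive integer.)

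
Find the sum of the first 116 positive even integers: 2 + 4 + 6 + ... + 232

Sum of first n even numbers = n(n+1)
= 116×117
= 13572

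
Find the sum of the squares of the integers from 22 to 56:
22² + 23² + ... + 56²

Use ∑_{k=1}^{n} k² = n(n+1)(2n+1)/6, then subtract the first 21 terms.
∑_{k=1}^{56} k² = 56×57×113/6 = 60116
∑_{k=1}^{21} k² = 21×22×43/6 = 3311
∑_{k=22}^{56} k² = 60116 - 3311 = 56805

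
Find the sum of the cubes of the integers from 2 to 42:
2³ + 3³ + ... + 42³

Use ∑_{k=1}^{n} k³ = [n(n+1)/2]², then subtract the first 1 terms.
∑_{k=1}^{42} k³ = [42×43/2]² = 903² = 815409
∑_{k=1}^{1} k³ = [1×2/2]² = 1² = 1
∑_{k=2}^{42} k³ = 815409 - 1 = 815408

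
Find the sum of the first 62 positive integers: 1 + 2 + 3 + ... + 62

Formula: ∑k = n(n+1)/2
= 62×63/2
= 3906/2
= 1953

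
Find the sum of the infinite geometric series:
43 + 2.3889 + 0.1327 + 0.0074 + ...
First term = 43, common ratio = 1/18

For |r| < 1, S = a / (1 - r)
S = 43 / (1 - (1/18))
S = 43 / (17/18)
S = 774/17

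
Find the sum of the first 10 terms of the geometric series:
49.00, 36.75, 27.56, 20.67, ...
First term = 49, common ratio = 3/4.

Sₙ = a(1 - rⁿ) / (1 - r)
S_10 = 49(1 - (3/4)^10) / (1 - (3/4))
S_10 = 49(1 - (59049/1048576)) / (1/4)
S_10 = 48486823/262144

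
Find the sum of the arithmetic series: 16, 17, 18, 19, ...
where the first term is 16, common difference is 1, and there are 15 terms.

Sₙ = n/2 × (first + last)
Last term = a + (n-1)d = 16 + (15-1)×1 = 30
S_15 = 15/2 × (16 + 30)
S_15 = 15/2 × 46 = 345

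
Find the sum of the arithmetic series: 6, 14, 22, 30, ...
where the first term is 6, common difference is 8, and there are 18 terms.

Sₙ = n/2 × (first + last)
Last term = a + (n-1)d = 6 + (18-1)×8 = 142
S_18 = 18/2 × (6 + 142)
S_18 = 18/2 × 148 = 1332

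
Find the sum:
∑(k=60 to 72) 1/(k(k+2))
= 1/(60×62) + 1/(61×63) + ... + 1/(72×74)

Partial fractions: 1/(k(k+2)) = (1/2)[1/k - 1/(k+2)]
Telescoping leaves the first two and last two terms:
= (1/2)[1/60 + 1/61 - 1/73 - 1/74]
= 57811/19771320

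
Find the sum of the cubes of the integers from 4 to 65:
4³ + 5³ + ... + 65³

Use ∑_{k=1}^{n} k³ = [n(n+1)/2]², then subtract the first 3 terms.
∑_{k=1}^{65} k³ = [65×66/2]² = 2145² = 4601025
∑_{k=1}^{3} k³ = [3×4/2]² = 6² = 36
∑_{k=4}^{65} k³ = 4601025 - 36 = 4600989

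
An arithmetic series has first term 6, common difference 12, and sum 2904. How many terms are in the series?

Using S = n/2 × [2a + (n-1)d]
2904 = n/2 × [2(6) + (n-1)(12)]
2904 = n/2 × [12 + 12n - 12]
5808 = n × [0 + 12n]
12n² + (0)n - 5808 = 0
Discriminant: Δ = (0)² - 4(12)(-5808) = 0 + 278784 = 278784
√Δ = 528
n = [-(0) + √Δ] / (2·12) = (0 + 528) / 24 = 528 / 24 = 22
(The negative root is discarded since n must be a positive integer.)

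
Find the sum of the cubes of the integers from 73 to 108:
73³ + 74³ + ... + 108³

Use ∑_{k=1}^{n} k³ = [n(n+1)/2]², then subtract the first 72 terms.
∑_{k=1}^{108} k³ = [108×109/2]² = 5886² = 34644996
∑_{k=1}^{72} k³ = [72×73/2]² = 2628² = 6906384
∑_{k=73}^{108} k³ = 34644996 - 6906384 = 27738612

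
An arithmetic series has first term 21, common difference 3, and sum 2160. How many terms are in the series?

Using S = n/2 × [2a + (n-1)d]
2160 = n/2 × [2(21) + (n-1)(3)]
2160 = n/2 × [42 + 3n - 3]
4320 = n × [39 + 3n]
3n² + (39)n - 4320 = 0
Discriminant: Δ = (39)² - 4(3)(-4320) = 1521 + 51840 = 53361
√Δ = 231
n = [-(39) + √Δ] / (2·3) = (-39 + 231) / 6 = 192 / 6 = 32
(The negative root is discarded since n must be a positive integer.)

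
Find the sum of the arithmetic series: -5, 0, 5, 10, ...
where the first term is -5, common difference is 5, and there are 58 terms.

Sₙ = n/2 × (first + last)
Last term = a + (n-1)d = -5 + (58-1)×5 = 280
S_58 = 58/2 × (-5 + 280)
S_58 = 58/2 × 275 = 7975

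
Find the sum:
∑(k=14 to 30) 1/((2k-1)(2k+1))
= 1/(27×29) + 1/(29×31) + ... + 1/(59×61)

Partial fractions: 1/((2k-1)(2k+1)) = (1/2)[1/(2k-1) - 1/(2k+1)]
The series telescopes:
= (1/2)[1/27 - 1/61]
= 17/1647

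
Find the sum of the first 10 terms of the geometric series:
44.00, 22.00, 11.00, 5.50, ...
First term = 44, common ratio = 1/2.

Sₙ = a(1 - rⁿ) / (1 - r)
S_10 = 44(1 - (1/2)^10) / (1 - (1/2))
S_10 = 44(1 - (1/1024)) / (1/2)
S_10 = 11253/128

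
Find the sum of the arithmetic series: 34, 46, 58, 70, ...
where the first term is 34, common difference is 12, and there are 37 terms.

Sₙ = n/2 × (first + last)
Last term = a + (n-1)d = 34 + (37-1)×12 = 466
S_37 = 37/2 × (34 + 466)
S_37 = 37/2 × 500 = 9250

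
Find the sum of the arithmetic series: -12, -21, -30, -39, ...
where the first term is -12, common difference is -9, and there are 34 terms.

Sₙ = n/2 × (first + last)
Last term = a + (n-1)d = -12 + (34-1)×(-9) = -309
S_34 = 34/2 × (-12 + (-309))
S_34 = 34/2 × (-321) = -5457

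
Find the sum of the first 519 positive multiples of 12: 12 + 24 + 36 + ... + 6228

Factor out 12: = 12(1 + 2 + ... + 519) = 12 × n(n+1)/2
= 12 × 519×520/2
= 12 × 134940
= 1619280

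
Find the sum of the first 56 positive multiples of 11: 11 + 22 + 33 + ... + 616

Factor out 11: = 11(1 + 2 + ... + 56) = 11 × n(n+1)/2
= 11 × 56×57/2
= 11 × 1596
= 17556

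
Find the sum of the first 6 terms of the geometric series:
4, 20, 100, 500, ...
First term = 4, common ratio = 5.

Sₙ = a(1 - rⁿ) / (1 - r)
S_6 = 4(1 - 5^6) / (1 - 5)
S_6 = 4(1 - 15625) / (-4)
S_6 = 15624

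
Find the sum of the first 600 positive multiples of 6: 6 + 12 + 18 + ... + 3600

Factor out 6: = 6(1 + 2 + ... + 600) = 6 × n(n+1)/2
= 6 × 600×601/2
= 6 × 180300
= 1081800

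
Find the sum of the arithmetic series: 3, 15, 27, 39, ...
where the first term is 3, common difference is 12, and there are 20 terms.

Sₙ = n/2 × (first + last)
Last term = a + (n-1)d = 3 + (20-1)×12 = 231
S_20 = 20/2 × (3 + 231)
S_20 = 20/2 × 234 = 2340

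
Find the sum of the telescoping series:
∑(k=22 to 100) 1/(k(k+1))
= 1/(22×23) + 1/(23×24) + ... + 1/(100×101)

Partial fractions: 1/(k(k+1)) = 1/k - 1/(k+1)
The series telescopes:
= (1/22 - 1/23) + (1/23 - 1/24) + ... + (1/100 - 1/101)
= 1/22 - 1/101
= 79/2222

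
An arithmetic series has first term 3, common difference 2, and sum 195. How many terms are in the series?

Using S = n/2 × [2a + (n-1)d]
195 = n/2 × [2(3) + (n-1)(2)]
195 = n/2 × [6 + 2n - 2]
390 = n × [4 + 2n]
2n² + (4)n - 390 = 0
Discriminant: Δ = (4)² - 4(2)(-390) = 16 + 3120 = 3136
√Δ = 56
n = [-(4) + √Δ] / (2·2) = (-4 + 56) / 4 = 52 / 4 = 13
(The negative root is discarded since n must be a positive integer.)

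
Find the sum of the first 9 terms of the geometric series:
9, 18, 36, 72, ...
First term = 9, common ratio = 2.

Sₙ = a(1 - rⁿ) / (1 - r)
S_9 = 9(1 - 2^9) / (1 - 2)
S_9 = 9(1 - 512) / (-1)
S_9 = 4599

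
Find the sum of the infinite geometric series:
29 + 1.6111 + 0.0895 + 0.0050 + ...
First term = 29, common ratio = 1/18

For |r| < 1, S = a / (1 - r)
S = 29 / (1 - (1/18))
S = 29 / (17/18)
S = 522/17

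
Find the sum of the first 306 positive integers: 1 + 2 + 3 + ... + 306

Formula: ∑k = n(n+1)/2
= 306×307/2
= 93942/2
= 46971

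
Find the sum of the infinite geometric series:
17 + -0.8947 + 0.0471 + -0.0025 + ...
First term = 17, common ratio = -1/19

For |r| < 1, S = a / (1 - r)
S = 17 / (1 - (-1/19))
S = 17 / (20/19)
S = 323/20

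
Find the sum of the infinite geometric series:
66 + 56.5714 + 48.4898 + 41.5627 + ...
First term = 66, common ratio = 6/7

For |r| < 1, S = a / (1 - r)
S = 66 / (1 - (6/7))
S = 66 / (1/7)
S = 462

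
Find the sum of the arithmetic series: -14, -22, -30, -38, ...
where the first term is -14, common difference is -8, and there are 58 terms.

Sₙ = n/2 × (first + last)
Last term = a + (n-1)d = -14 + (58-1)×(-8) = -470
S_58 = 58/2 × (-14 + (-470))
S_58 = 58/2 × (-484) = -14036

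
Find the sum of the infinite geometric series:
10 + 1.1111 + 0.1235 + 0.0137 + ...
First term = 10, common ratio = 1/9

For |r| < 1, S = a / (1 - r)
S = 10 / (1 - (1/9))
S = 10 / (8/9)
S = 45/4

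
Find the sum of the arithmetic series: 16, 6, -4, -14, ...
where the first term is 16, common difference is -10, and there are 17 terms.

Sₙ = n/2 × (first + last)
Last term = a + (n-1)d = 16 + (17-1)×(-10) = -144
S_17 = 17/2 × (16 + (-144))
S_17 = 17/2 × (-128) = -1088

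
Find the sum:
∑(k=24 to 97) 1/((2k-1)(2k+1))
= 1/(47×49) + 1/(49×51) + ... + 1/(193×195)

Partial fractions: 1/((2k-1)(2k+1)) = (1/2)[1/(2k-1) - 1/(2k+1)]
The series telescopes:
= (1/2)[1/47 - 1/195]
= 74/9165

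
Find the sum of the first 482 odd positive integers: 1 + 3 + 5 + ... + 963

Sum of first n odd numbers = n²
= 482²
= 232324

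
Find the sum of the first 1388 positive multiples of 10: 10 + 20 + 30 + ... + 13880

Factor out 10: = 10(1 + 2 + ... + 1388) = 10 × n(n+1)/2
= 10 × 1388×1389/2
= 10 × 963966
= 9639660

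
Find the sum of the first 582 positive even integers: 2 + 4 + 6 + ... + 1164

Sum of first n even numbers = n(n+1)
= 582×583
= 339306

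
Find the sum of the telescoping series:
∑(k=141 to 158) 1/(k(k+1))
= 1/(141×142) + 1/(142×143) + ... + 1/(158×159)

Partial fractions: 1/(k(k+1)) = 1/k - 1/(k+1)
The series telescopes:
= (1/141 - 1/142) + (1/142 - 1/143) + ... + (1/158 - 1/159)
= 1/141 - 1/159
= 2/2491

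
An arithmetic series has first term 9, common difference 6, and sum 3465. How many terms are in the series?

Using S = n/2 × [2a + (n-1)d]
3465 = n/2 × [2(9) + (n-1)(6)]
3465 = n/2 × [18 + 6n - 6]
6930 = n × [12 + 6n]
6n² + (12)n - 6930 = 0
Discriminant: Δ = (12)² - 4(6)(-6930) = 144 + 166320 = 166464
√Δ = 408
n = [-(12) + √Δ] / (2·6) = (-12 + 408) / 12 = 396 / 12 = 33
(The negative root is discarded since n must be a positive integer.)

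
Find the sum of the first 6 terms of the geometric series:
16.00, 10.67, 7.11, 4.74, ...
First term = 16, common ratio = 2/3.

Sₙ = a(1 - rⁿ) / (1 - r)
S_6 = 16(1 - (2/3)^6) / (1 - (2/3))
S_6 = 16(1 - (64/729)) / (1/3)
S_6 = 10640/243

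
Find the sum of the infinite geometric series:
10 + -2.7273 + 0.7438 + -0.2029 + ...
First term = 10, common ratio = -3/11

For |r| < 1, S = a / (1 - r)
S = 10 / (1 - (-3/11))
S = 10 / (14/11)
S = 55/7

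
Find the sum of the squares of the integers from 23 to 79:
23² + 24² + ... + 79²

Use ∑_{k=1}^{n} k² = n(n+1)(2n+1)/6, then subtract the first 22 terms.
∑_{k=1}^{79} k² = 79×80×159/6 = 167480
∑_{k=1}^{22} k² = 22×23×45/6 = 3795
∑_{k=23}^{79} k² = 167480 - 3795 = 163685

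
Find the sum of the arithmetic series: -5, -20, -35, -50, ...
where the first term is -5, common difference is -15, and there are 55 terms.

Sₙ = n/2 × (first + last)
Last term = a + (n-1)d = -5 + (55-1)×(-15) = -815
S_55 = 55/2 × (-5 + (-815))
S_55 = 55/2 × (-820) = -22550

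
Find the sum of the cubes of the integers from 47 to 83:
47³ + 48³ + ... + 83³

Use ∑_{k=1}^{n} k³ = [n(n+1)/2]², then subtract the first 46 terms.
∑_{k=1}^{83} k³ = [83×84/2]² = 3486² = 12152196
∑_{k=1}^{46} k³ = [46×47/2]² = 1081² = 1168561
∑_{k=47}^{83} k³ = 12152196 - 1168561 = 10983635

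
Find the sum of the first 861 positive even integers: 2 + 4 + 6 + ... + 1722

Sum of first n even numbers = n(n+1)
= 861×862
= 742182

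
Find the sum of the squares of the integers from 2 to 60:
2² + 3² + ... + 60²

Use ∑_{k=1}^{n} k² = n(n+1)(2n+1)/6, then subtract the first 1 terms.
∑_{k=1}^{60} k² = 60×61×121/6 = 73810
∑_{k=1}^{1} k² = 1×2×3/6 = 1
∑_{k=2}^{60} k² = 73810 - 1 = 73809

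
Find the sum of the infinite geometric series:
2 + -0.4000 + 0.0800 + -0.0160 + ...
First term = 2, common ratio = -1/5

For |r| < 1, S = a / (1 - r)
S = 2 / (1 - (-1/5))
S = 2 / (6/5)
S = 5/3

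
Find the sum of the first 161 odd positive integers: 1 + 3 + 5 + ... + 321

Sum of first n odd numbers = n²
= 161²
= 25921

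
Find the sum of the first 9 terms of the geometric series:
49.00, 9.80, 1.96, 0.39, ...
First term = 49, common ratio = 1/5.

Sₙ = a(1 - rⁿ) / (1 - r)
S_9 = 49(1 - (1/5)^9) / (1 - (1/5))
S_9 = 49(1 - (1/1953125)) / (4/5)
S_9 = 23925769/390625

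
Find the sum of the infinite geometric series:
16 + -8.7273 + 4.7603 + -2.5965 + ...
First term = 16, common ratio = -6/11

For |r| < 1, S = a / (1 - r)
S = 16 / (1 - (-6/11))
S = 16 / (17/11)
S = 176/17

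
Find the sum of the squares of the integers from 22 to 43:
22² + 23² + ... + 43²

Use ∑_{k=1}^{n} k² = n(n+1)(2n+1)/6, then subtract the first 21 terms.
∑_{k=1}^{43} k² = 43×44×87/6 = 27434
∑_{k=1}^{21} k² = 21×22×43/6 = 3311
∑_{k=22}^{43} k² = 27434 - 3311 = 24123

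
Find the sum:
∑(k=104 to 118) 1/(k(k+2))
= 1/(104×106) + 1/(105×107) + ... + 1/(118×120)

Partial fractions: 1/(k(k+2)) = (1/2)[1/k - 1/(k+2)]
Telescoping leaves the first two and last two terms:
= (1/2)[1/104 + 1/105 - 1/119 - 1/120]
= 223/185640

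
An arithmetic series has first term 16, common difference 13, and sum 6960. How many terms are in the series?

Using S = n/2 × [2a + (n-1)d]
6960 = n/2 × [2(16) + (n-1)(13)]
6960 = n/2 × [32 + 13n - 13]
13920 = n × [19 + 13n]
13n² + (19)n - 13920 = 0
Discriminant: Δ = (19)² - 4(13)(-13920) = 361 + 723840 = 724201
√Δ = 851
n = [-(19) + √Δ] / (2·13) = (-19 + 851) / 26 = 832 / 26 = 32
(The negative root is discarded since n must be a positive integer.)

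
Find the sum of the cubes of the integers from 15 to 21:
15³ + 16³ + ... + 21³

Use ∑_{k=1}^{n} k³ = [n(n+1)/2]², then subtract the first 14 terms.
∑_{k=1}^{21} k³ = [21×22/2]² = 231² = 53361
∑_{k=1}^{14} k³ = [14×15/2]² = 105² = 11025
∑_{k=15}^{21} k³ = 53361 - 11025 = 42336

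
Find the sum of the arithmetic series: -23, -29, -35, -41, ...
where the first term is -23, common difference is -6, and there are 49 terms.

Sₙ = n/2 × (first + last)
Last term = a + (n-1)d = -23 + (49-1)×(-6) = -311
S_49 = 49/2 × (-23 + (-311))
S_49 = 49/2 × (-334) = -8183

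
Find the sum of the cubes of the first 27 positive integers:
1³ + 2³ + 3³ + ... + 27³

Formula: ∑k³ = [n(n+1)/2]²
= [27×28/2]²
= 378²
= 142884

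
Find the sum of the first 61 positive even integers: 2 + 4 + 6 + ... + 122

Sum of first n even numbers = n(n+1)
= 61×62
= 3782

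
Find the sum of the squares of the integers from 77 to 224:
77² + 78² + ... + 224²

Use ∑_{k=1}^{n} k² = n(n+1)(2n+1)/6, then subtract the first 76 terms.
∑_{k=1}^{224} k² = 224×225×449/6 = 3771600
∑_{k=1}^{76} k² = 76×77×153/6 = 149226
∑_{k=77}^{224} k² = 3771600 - 149226 = 3622374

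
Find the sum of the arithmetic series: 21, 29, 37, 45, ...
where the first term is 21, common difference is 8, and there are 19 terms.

Sₙ = n/2 × (first + last)
Last term = a + (n-1)d = 21 + (19-1)×8 = 165
S_19 = 19/2 × (21 + 165)
S_19 = 19/2 × 186 = 1767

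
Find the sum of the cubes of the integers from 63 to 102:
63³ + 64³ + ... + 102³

Use ∑_{k=1}^{n} k³ = [n(n+1)/2]², then subtract the first 62 terms.
∑_{k=1}^{102} k³ = [102×103/2]² = 5253² = 27594009
∑_{k=1}^{62} k³ = [62×63/2]² = 1953² = 3814209
∑_{k=63}^{102} k³ = 27594009 - 3814209 = 23779800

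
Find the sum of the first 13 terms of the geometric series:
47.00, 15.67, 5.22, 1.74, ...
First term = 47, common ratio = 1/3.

Sₙ = a(1 - rⁿ) / (1 - r)
S_13 = 47(1 - (1/3)^13) / (1 - (1/3))
S_13 = 47(1 - (1/1594323)) / (2/3)
S_13 = 37466567/531441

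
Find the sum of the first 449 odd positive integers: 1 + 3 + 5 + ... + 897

Sum of first n odd numbers = n²
= 449²
= 201601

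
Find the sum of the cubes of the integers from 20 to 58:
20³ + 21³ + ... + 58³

Use ∑_{k=1}^{n} k³ = [n(n+1)/2]², then subtract the first 19 terms.
∑_{k=1}^{58} k³ = [58×59/2]² = 1711² = 2927521
∑_{k=1}^{19} k³ = [19×20/2]² = 190² = 36100
∑_{k=20}^{58} k³ = 2927521 - 36100 = 2891421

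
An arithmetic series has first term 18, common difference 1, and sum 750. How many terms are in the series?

Using S = n/2 × [2a + (n-1)d]
750 = n/2 × [2(18) + (n-1)(1)]
750 = n/2 × [36 + 1n - 1]
1500 = n × [35 + 1n]
1n² + (35)n - 1500 = 0
Discriminant: Δ = (35)² - 4(1)(-1500) = 1225 + 6000 = 7225
√Δ = 85
n = [-(35) + √Δ] / (2·1) = (-35 + 85) / 2 = 50 / 2 = 25
(The negative root is discarded since n must be a positive integer.)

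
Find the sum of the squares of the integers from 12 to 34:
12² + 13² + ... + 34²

Use ∑_{k=1}^{n} k² = n(n+1)(2n+1)/6, then subtract the first 11 terms.
∑_{k=1}^{34} k² = 34×35×69/6 = 13685
∑_{k=1}^{11} k² = 11×12×23/6 = 506
∑_{k=12}^{34} k² = 13685 - 506 = 13179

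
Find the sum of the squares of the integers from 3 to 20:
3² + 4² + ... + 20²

Use ∑_{k=1}^{n} k² = n(n+1)(2n+1)/6, then subtract the first 2 terms.
∑_{k=1}^{20} k² = 20×21×41/6 = 2870
∑_{k=1}^{2} k² = 2×3×5/6 = 5
∑_{k=3}^{20} k² = 2870 - 5 = 2865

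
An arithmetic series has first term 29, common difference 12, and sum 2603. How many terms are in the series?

Using S = n/2 × [2a + (n-1)d]
2603 = n/2 × [2(29) + (n-1)(12)]
2603 = n/2 × [58 + 12n - 12]
5206 = n × [46 + 12n]
12n² + (46)n - 5206 = 0
Discriminant: Δ = (46)² - 4(12)(-5206) = 2116 + 249888 = 252004
√Δ = 502
n = [-(46) + √Δ] / (2·12) = (-46 + 502) / 24 = 456 / 24 = 19
(The negative root is discarded since n must be a positive integer.)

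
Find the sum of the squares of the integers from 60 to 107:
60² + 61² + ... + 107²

Use ∑_{k=1}^{n} k² = n(n+1)(2n+1)/6, then subtract the first 59 terms.
∑_{k=1}^{107} k² = 107×108×215/6 = 414090
∑_{k=1}^{59} k² = 59×60×119/6 = 70210
∑_{k=60}^{107} k² = 414090 - 70210 = 343880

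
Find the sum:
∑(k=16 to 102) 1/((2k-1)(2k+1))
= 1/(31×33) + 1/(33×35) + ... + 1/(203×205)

Partial fractions: 1/((2k-1)(2k+1)) = (1/2)[1/(2k-1) - 1/(2k+1)]
The series telescopes:
= (1/2)[1/31 - 1/205]
= 87/6355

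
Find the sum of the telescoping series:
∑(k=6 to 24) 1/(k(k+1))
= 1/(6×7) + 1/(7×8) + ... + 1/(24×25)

Partial fractions: 1/(k(k+1)) = 1/k - 1/(k+1)
The series telescopes:
= (1/6 - 1/7) + (1/7 - 1/8) + ... + (1/24 - 1/25)
= 1/6 - 1/25
= 19/150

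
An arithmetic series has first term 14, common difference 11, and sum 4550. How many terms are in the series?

Using S = n/2 × [2a + (n-1)d]
4550 = n/2 × [2(14) + (n-1)(11)]
4550 = n/2 × [28 + 11n - 11]
9100 = n × [17 + 11n]
11n² + (17)n - 9100 = 0
Discriminant: Δ = (17)² - 4(11)(-9100) = 289 + 400400 = 400689
√Δ = 633
n = [-(17) + √Δ] / (2·11) = (-17 + 633) / 22 = 616 / 22 = 28
(The negative root is discarded since n must be a positive integer.)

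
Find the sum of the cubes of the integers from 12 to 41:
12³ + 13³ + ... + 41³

Use ∑_{k=1}^{n} k³ = [n(n+1)/2]², then subtract the first 11 terms.
∑_{k=1}^{41} k³ = [41×42/2]² = 861² = 741321
∑_{k=1}^{11} k³ = [11×12/2]² = 66² = 4356
∑_{k=12}^{41} k³ = 741321 - 4356 = 736965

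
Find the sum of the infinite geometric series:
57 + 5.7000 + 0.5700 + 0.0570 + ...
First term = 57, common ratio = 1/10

For |r| < 1, S = a / (1 - r)
S = 57 / (1 - (1/10))
S = 57 / (9/10)
S = 190/3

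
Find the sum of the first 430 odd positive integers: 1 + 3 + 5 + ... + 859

Sum of first n odd numbers = n²
= 430²
= 184900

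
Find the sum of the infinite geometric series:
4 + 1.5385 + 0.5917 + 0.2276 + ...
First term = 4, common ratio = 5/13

For |r| < 1, S = a / (1 - r)
S = 4 / (1 - (5/13))
S = 4 / (8/13)
S = 13/2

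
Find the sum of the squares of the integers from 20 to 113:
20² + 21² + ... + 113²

Use ∑_{k=1}^{n} k² = n(n+1)(2n+1)/6, then subtract the first 19 terms.
∑_{k=1}^{113} k² = 113×114×227/6 = 487369
∑_{k=1}^{19} k² = 19×20×39/6 = 2470
∑_{k=20}^{113} k² = 487369 - 2470 = 484899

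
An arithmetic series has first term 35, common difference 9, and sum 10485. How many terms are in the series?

Using S = n/2 × [2a + (n-1)d]
10485 = n/2 × [2(35) + (n-1)(9)]
10485 = n/2 × [70 + 9n - 9]
20970 = n × [61 + 9n]
9n² + (61)n - 20970 = 0
Discriminant: Δ = (61)² - 4(9)(-20970) = 3721 + 754920 = 758641
√Δ = 871
n = [-(61) + √Δ] / (2·9) = (-61 + 871) / 18 = 810 / 18 = 45
(The negative root is discarded since n must be a positive integer.)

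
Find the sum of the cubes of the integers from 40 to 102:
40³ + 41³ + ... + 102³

Use ∑_{k=1}^{n} k³ = [n(n+1)/2]², then subtract the first 39 terms.
∑_{k=1}^{102} k³ = [102×103/2]² = 5253² = 27594009
∑_{k=1}^{39} k³ = [39×40/2]² = 780² = 608400
∑_{k=40}^{102} k³ = 27594009 - 608400 = 26985609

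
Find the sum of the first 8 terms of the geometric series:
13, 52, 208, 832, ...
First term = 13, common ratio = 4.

Sₙ = a(1 - rⁿ) / (1 - r)
S_8 = 13(1 - 4^8) / (1 - 4)
S_8 = 13(1 - 65536) / (-3)
S_8 = 283985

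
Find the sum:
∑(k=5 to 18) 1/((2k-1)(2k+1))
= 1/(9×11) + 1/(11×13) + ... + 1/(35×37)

Partial fractions: 1/((2k-1)(2k+1)) = (1/2)[1/(2k-1) - 1/(2k+1)]
The series telescopes:
= (1/2)[1/9 - 1/37]
= 14/333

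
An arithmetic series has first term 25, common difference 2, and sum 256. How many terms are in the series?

Using S = n/2 × [2a + (n-1)d]
256 = n/2 × [2(25) + (n-1)(2)]
256 = n/2 × [50 + 2n - 2]
512 = n × [48 + 2n]
2n² + (48)n - 512 = 0
Discriminant: Δ = (48)² - 4(2)(-512) = 2304 + 4096 = 6400
√Δ = 80
n = [-(48) + √Δ] / (2·2) = (-48 + 80) / 4 = 32 / 4 = 8
(The negative root is discarded since n must be a positive integer.)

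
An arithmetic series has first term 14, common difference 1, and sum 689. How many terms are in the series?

Using S = n/2 × [2a + (n-1)d]
689 = n/2 × [2(14) + (n-1)(1)]
689 = n/2 × [28 + 1n - 1]
1378 = n × [27 + 1n]
1n² + (27)n - 1378 = 0
Discriminant: Δ = (27)² - 4(1)(-1378) = 729 + 5512 = 6241
√Δ = 79
n = [-(27) + √Δ] / (2·1) = (-27 + 79) / 2 = 52 / 2 = 26
(The negative root is discarded since n must be a positive integer.)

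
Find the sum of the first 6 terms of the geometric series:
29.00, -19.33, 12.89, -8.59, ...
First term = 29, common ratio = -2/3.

Sₙ = a(1 - rⁿ) / (1 - r)
S_6 = 29(1 - (-2/3)^6) / (1 - (-2/3))
S_6 = 29(1 - (64/729)) / (5/3)
S_6 = 3857/243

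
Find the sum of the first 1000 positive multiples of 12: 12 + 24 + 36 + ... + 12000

Factor out 12: = 12(1 + 2 + ... + 1000) = 12 × n(n+1)/2
= 12 × 1000×1001/2
= 12 × 500500
= 6006000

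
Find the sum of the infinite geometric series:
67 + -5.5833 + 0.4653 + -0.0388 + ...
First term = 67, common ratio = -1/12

For |r| < 1, S = a / (1 - r)
S = 67 / (1 - (-1/12))
S = 67 / (13/12)
S = 804/13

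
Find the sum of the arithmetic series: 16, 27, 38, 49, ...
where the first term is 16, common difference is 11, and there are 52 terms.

Sₙ = n/2 × (first + last)
Last term = a + (n-1)d = 16 + (52-1)×11 = 577
S_52 = 52/2 × (16 + 577)
S_52 = 52/2 × 593 = 15418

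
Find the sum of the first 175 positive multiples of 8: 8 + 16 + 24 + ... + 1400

Factor out 8: = 8(1 + 2 + ... + 175) = 8 × n(n+1)/2
= 8 × 175×176/2
= 8 × 15400
= 123200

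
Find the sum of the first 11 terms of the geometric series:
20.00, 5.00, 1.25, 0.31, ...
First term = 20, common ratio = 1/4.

Sₙ = a(1 - rⁿ) / (1 - r)
S_11 = 20(1 - (1/4)^11) / (1 - (1/4))
S_11 = 20(1 - (1/4194304)) / (3/4)
S_11 = 6990505/262144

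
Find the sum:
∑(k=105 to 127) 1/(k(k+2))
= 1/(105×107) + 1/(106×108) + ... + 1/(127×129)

Partial fractions: 1/(k(k+2)) = (1/2)[1/k - 1/(k+2)]
Telescoping leaves the first two and last two terms:
= (1/2)[1/105 + 1/106 - 1/128 - 1/129]
= 103937/61259520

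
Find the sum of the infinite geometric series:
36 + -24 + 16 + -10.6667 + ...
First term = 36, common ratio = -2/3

For |r| < 1, S = a / (1 - r)
S = 36 / (1 - (-2/3))
S = 36 / (5/3)
S = 108/5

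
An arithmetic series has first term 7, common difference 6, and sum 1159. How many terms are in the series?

Using S = n/2 × [2a + (n-1)d]
1159 = n/2 × [2(7) + (n-1)(6)]
1159 = n/2 × [14 + 6n - 6]
2318 = n × [8 + 6n]
6n² + (8)n - 2318 = 0
Discriminant: Δ = (8)² - 4(6)(-2318) = 64 + 55632 = 55696
√Δ = 236
n = [-(8) + √Δ] / (2·6) = (-8 + 236) / 12 = 228 / 12 = 19
(The negative root is discarded since n must be a positive integer.)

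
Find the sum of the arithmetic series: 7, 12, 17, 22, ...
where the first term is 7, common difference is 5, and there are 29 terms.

Sₙ = n/2 × (first + last)
Last term = a + (n-1)d = 7 + (29-1)×5 = 147
S_29 = 29/2 × (7 + 147)
S_29 = 29/2 × 154 = 2233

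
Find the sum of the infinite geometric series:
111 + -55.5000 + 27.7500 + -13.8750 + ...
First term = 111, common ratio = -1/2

For |r| < 1, S = a / (1 - r)
S = 111 / (1 - (-1/2))
S = 111 / (3/2)
S = 74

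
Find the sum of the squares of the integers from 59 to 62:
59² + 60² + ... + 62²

Use ∑_{k=1}^{n} k² = n(n+1)(2n+1)/6, then subtract the first 58 terms.
∑_{k=1}^{62} k² = 62×63×125/6 = 81375
∑_{k=1}^{58} k² = 58×59×117/6 = 66729
∑_{k=59}^{62} k² = 81375 - 66729 = 14646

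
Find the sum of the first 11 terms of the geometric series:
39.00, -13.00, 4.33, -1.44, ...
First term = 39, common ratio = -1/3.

Sₙ = a(1 - rⁿ) / (1 - r)
S_11 = 39(1 - (-1/3)^11) / (1 - (-1/3))
S_11 = 39(1 - (-1/177147)) / (4/3)
S_11 = 575731/19683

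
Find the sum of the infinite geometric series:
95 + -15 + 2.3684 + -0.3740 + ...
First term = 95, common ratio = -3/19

For |r| < 1, S = a / (1 - r)
S = 95 / (1 - (-3/19))
S = 95 / (22/19)
S = 1805/22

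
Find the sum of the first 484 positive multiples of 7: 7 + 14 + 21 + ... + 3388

Factor out 7: = 7(1 + 2 + ... + 484) = 7 × n(n+1)/2
= 7 × 484×485/2
= 7 × 117370
= 821590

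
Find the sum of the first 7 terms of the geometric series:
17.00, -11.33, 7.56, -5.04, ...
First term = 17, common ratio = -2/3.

Sₙ = a(1 - rⁿ) / (1 - r)
S_7 = 17(1 - (-2/3)^7) / (1 - (-2/3))
S_7 = 17(1 - (-128/2187)) / (5/3)
S_7 = 7871/729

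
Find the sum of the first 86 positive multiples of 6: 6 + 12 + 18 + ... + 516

Factor out 6: = 6(1 + 2 + ... + 86) = 6 × n(n+1)/2
= 6 × 86×87/2
= 6 × 3741
= 22446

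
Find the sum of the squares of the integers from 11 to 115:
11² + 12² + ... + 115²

Use ∑_{k=1}^{n} k² = n(n+1)(2n+1)/6, then subtract the first 10 terms.
∑_{k=1}^{115} k² = 115×116×231/6 = 513590
∑_{k=1}^{10} k² = 10×11×21/6 = 385
∑_{k=11}^{115} k² = 513590 - 385 = 513205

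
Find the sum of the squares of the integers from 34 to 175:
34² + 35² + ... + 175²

Use ∑_{k=1}^{n} k² = n(n+1)(2n+1)/6, then subtract the first 33 terms.
∑_{k=1}^{175} k² = 175×176×351/6 = 1801800
∑_{k=1}^{33} k² = 33×34×67/6 = 12529
∑_{k=34}^{175} k² = 1801800 - 12529 = 1789271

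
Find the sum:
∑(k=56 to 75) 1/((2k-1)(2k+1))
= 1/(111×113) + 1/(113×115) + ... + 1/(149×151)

Partial fractions: 1/((2k-1)(2k+1)) = (1/2)[1/(2k-1) - 1/(2k+1)]
The series telescopes:
= (1/2)[1/111 - 1/151]
= 20/16761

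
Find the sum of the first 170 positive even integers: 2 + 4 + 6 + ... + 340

Sum of first n even numbers = n(n+1)
= 170×171
= 29070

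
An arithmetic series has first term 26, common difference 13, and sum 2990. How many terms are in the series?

Using S = n/2 × [2a + (n-1)d]
2990 = n/2 × [2(26) + (n-1)(13)]
2990 = n/2 × [52 + 13n - 13]
5980 = n × [39 + 13n]
13n² + (39)n - 5980 = 0
Discriminant: Δ = (39)² - 4(13)(-5980) = 1521 + 310960 = 312481
√Δ = 559
n = [-(39) + √Δ] / (2·13) = (-39 + 559) / 26 = 520 / 26 = 20
(The negative root is discarded since n must be a positive integer.)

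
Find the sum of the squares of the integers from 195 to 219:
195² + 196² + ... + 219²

Use ∑_{k=1}^{n} k² = n(n+1)(2n+1)/6, then subtract the first 194 terms.
∑_{k=1}^{219} k² = 219×220×439/6 = 3525170
∑_{k=1}^{194} k² = 194×195×389/6 = 2452645
∑_{k=195}^{219} k² = 3525170 - 2452645 = 1072525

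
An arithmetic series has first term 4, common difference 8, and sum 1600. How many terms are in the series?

Using S = n/2 × [2a + (n-1)d]
1600 = n/2 × [2(4) + (n-1)(8)]
1600 = n/2 × [8 + 8n - 8]
3200 = n × [0 + 8n]
8n² + (0)n - 3200 = 0
Discriminant: Δ = (0)² - 4(8)(-3200) = 0 + 102400 = 102400
√Δ = 320
n = [-(0) + √Δ] / (2·8) = (0 + 320) / 16 = 320 / 16 = 20
(The negative root is discarded since n must be a positive integer.)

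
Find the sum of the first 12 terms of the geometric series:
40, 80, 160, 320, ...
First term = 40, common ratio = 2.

Sₙ = a(1 - rⁿ) / (1 - r)
S_12 = 40(1 - 2^12) / (1 - 2)
S_12 = 40(1 - 4096) / (-1)
S_12 = 163800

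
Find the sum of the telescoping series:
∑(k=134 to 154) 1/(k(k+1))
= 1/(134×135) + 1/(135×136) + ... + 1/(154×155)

Partial fractions: 1/(k(k+1)) = 1/k - 1/(k+1)
The series telescopes:
= (1/134 - 1/135) + (1/135 - 1/136) + ... + (1/154 - 1/155)
= 1/134 - 1/155
= 21/20770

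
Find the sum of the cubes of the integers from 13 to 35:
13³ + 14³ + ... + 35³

Use ∑_{k=1}^{n} k³ = [n(n+1)/2]², then subtract the first 12 terms.
∑_{k=1}^{35} k³ = [35×36/2]² = 630² = 396900
∑_{k=1}^{12} k³ = [12×13/2]² = 78² = 6084
∑_{k=13}^{35} k³ = 396900 - 6084 = 390816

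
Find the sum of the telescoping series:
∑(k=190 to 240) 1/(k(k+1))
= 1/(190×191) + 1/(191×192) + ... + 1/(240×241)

Partial fractions: 1/(k(k+1)) = 1/k - 1/(k+1)
The series telescopes:
= (1/190 - 1/191) + (1/191 - 1/192) + ... + (1/240 - 1/241)
= 1/190 - 1/241
= 51/45790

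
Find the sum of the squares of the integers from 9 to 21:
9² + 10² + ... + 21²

Use ∑_{k=1}^{n} k² = n(n+1)(2n+1)/6, then subtract the first 8 terms.
∑_{k=1}^{21} k² = 21×22×43/6 = 3311
∑_{k=1}^{8} k² = 8×9×17/6 = 204
∑_{k=9}^{21} k² = 3311 - 204 = 3107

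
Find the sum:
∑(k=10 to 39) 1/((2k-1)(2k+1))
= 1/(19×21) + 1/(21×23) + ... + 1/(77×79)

Partial fractions: 1/((2k-1)(2k+1)) = (1/2)[1/(2k-1) - 1/(2k+1)]
The series telescopes:
= (1/2)[1/19 - 1/79]
= 30/1501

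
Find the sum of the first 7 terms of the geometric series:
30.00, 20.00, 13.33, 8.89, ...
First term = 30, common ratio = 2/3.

Sₙ = a(1 - rⁿ) / (1 - r)
S_7 = 30(1 - (2/3)^7) / (1 - (2/3))
S_7 = 30(1 - (128/2187)) / (1/3)
S_7 = 20590/243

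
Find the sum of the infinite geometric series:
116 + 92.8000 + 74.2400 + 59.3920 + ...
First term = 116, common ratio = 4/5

For |r| < 1, S = a / (1 - r)
S = 116 / (1 - (4/5))
S = 116 / (1/5)
S = 580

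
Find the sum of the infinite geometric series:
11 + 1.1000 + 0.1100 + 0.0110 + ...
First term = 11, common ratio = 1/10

For |r| < 1, S = a / (1 - r)
S = 11 / (1 - (1/10))
S = 11 / (9/10)
S = 110/9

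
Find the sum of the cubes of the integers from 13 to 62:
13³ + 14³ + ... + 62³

Use ∑_{k=1}^{n} k³ = [n(n+1)/2]², then subtract the first 12 terms.
∑_{k=1}^{62} k³ = [62×63/2]² = 1953² = 3814209
∑_{k=1}^{12} k³ = [12×13/2]² = 78² = 6084
∑_{k=13}^{62} k³ = 3814209 - 6084 = 3808125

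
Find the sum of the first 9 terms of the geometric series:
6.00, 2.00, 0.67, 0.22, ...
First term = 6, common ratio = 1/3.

Sₙ = a(1 - rⁿ) / (1 - r)
S_9 = 6(1 - (1/3)^9) / (1 - (1/3))
S_9 = 6(1 - (1/19683)) / (2/3)
S_9 = 19682/2187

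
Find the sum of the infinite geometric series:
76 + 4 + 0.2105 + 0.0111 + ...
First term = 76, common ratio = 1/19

For |r| < 1, S = a / (1 - r)
S = 76 / (1 - (1/19))
S = 76 / (18/19)
S = 722/9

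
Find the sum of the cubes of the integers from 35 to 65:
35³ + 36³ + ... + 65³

Use ∑_{k=1}^{n} k³ = [n(n+1)/2]², then subtract the first 34 terms.
∑_{k=1}^{65} k³ = [65×66/2]² = 2145² = 4601025
∑_{k=1}^{34} k³ = [34×35/2]² = 595² = 354025
∑_{k=35}^{65} k³ = 4601025 - 354025 = 4247000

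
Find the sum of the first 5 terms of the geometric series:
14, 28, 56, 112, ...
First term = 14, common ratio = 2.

Sₙ = a(1 - rⁿ) / (1 - r)
S_5 = 14(1 - 2^5) / (1 - 2)
S_5 = 14(1 - 32) / (-1)
S_5 = 434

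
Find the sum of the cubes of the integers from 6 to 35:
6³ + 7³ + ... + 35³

Use ∑_{k=1}^{n} k³ = [n(n+1)/2]², then subtract the first 5 terms.
∑_{k=1}^{35} k³ = [35×36/2]² = 630² = 396900
∑_{k=1}^{5} k³ = [5×6/2]² = 15² = 225
∑_{k=6}^{35} k³ = 396900 - 225 = 396675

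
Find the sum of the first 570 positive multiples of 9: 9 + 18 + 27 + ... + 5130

Factor out 9: = 9(1 + 2 + ... + 570) = 9 × n(n+1)/2
= 9 × 570×571/2
= 9 × 162735
= 1464615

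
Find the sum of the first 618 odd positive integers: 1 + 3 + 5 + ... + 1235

Sum of first n odd numbers = n²
= 618²
= 381924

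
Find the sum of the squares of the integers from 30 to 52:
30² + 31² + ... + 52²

Use ∑_{k=1}^{n} k² = n(n+1)(2n+1)/6, then subtract the first 29 terms.
∑_{k=1}^{52} k² = 52×53×105/6 = 48230
∑_{k=1}^{29} k² = 29×30×59/6 = 8555
∑_{k=30}^{52} k² = 48230 - 8555 = 39675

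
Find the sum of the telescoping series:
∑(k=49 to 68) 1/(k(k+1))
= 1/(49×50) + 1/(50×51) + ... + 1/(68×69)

Partial fractions: 1/(k(k+1)) = 1/k - 1/(k+1)
The series telescopes:
= (1/49 - 1/50) + (1/50 - 1/51) + ... + (1/68 - 1/69)
= 1/49 - 1/69
= 20/3381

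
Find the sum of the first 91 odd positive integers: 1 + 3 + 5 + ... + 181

Sum of first n odd numbers = n²
= 91²
= 8281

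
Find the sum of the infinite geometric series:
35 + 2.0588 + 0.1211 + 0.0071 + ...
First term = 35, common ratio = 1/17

For |r| < 1, S = a / (1 - r)
S = 35 / (1 - (1/17))
S = 35 / (16/17)
S = 595/16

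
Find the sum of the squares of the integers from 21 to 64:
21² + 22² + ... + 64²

Use ∑_{k=1}^{n} k² = n(n+1)(2n+1)/6, then subtract the first 20 terms.
∑_{k=1}^{64} k² = 64×65×129/6 = 89440
∑_{k=1}^{20} k² = 20×21×41/6 = 2870
∑_{k=21}^{64} k² = 89440 - 2870 = 86570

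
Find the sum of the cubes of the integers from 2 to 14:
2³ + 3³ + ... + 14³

Use ∑_{k=1}^{n} k³ = [n(n+1)/2]², then subtract the first 1 terms.
∑_{k=1}^{14} k³ = [14×15/2]² = 105² = 11025
∑_{k=1}^{1} k³ = [1×2/2]² = 1² = 1
∑_{k=2}^{14} k³ = 11025 - 1 = 11024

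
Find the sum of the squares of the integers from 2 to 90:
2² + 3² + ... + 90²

Use ∑_{k=1}^{n} k² = n(n+1)(2n+1)/6, then subtract the first 1 terms.
∑_{k=1}^{90} k² = 90×91×181/6 = 247065
∑_{k=1}^{1} k² = 1×2×3/6 = 1
∑_{k=2}^{90} k² = 247065 - 1 = 247064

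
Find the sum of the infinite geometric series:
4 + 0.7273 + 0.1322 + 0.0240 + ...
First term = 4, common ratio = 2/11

For |r| < 1, S = a / (1 - r)
S = 4 / (1 - (2/11))
S = 4 / (9/11)
S = 44/9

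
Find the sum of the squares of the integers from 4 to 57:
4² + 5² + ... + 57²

Use ∑_{k=1}^{n} k² = n(n+1)(2n+1)/6, then subtract the first 3 terms.
∑_{k=1}^{57} k² = 57×58×115/6 = 63365
∑_{k=1}^{3} k² = 3×4×7/6 = 14
∑_{k=4}^{57} k² = 63365 - 14 = 63351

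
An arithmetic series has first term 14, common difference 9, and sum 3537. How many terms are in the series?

Using S = n/2 × [2a + (n-1)d]
3537 = n/2 × [2(14) + (n-1)(9)]
3537 = n/2 × [28 + 9n - 9]
7074 = n × [19 + 9n]
9n² + (19)n - 7074 = 0
Discriminant: Δ = (19)² - 4(9)(-7074) = 361 + 254664 = 255025
√Δ = 505
n = [-(19) + √Δ] / (2·9) = (-19 + 505) / 18 = 486 / 18 = 27
(The negative root is discarded since n must be a positive integer.)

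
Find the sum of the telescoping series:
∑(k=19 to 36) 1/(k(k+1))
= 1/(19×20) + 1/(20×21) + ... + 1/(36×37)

Partial fractions: 1/(k(k+1)) = 1/k - 1/(k+1)
The series telescopes:
= (1/19 - 1/20) + (1/20 - 1/21) + ... + (1/36 - 1/37)
= 1/19 - 1/37
= 18/703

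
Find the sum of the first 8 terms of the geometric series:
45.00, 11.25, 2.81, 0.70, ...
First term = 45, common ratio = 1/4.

Sₙ = a(1 - rⁿ) / (1 - r)
S_8 = 45(1 - (1/4)^8) / (1 - (1/4))
S_8 = 45(1 - (1/65536)) / (3/4)
S_8 = 983025/16384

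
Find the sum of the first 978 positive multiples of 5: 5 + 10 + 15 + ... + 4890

Factor out 5: = 5(1 + 2 + ... + 978) = 5 × n(n+1)/2
= 5 × 978×979/2
= 5 × 478731
= 2393655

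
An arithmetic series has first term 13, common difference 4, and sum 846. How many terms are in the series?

Using S = n/2 × [2a + (n-1)d]
846 = n/2 × [2(13) + (n-1)(4)]
846 = n/2 × [26 + 4n - 4]
1692 = n × [22 + 4n]
4n² + (22)n - 1692 = 0
Discriminant: Δ = (22)² - 4(4)(-1692) = 484 + 27072 = 27556
√Δ = 166
n = [-(22) + √Δ] / (2·4) = (-22 + 166) / 8 = 144 / 8 = 18
(The negative root is discarded since n must be a positive integer.)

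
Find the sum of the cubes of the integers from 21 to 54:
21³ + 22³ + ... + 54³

Use ∑_{k=1}^{n} k³ = [n(n+1)/2]², then subtract the first 20 terms.
∑_{k=1}^{54} k³ = [54×55/2]² = 1485² = 2205225
∑_{k=1}^{20} k³ = [20×21/2]² = 210² = 44100
∑_{k=21}^{54} k³ = 2205225 - 44100 = 2161125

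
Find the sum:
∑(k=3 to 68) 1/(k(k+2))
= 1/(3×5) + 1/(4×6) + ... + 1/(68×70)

Partial fractions: 1/(k(k+2)) = (1/2)[1/k - 1/(k+2)]
Telescoping leaves the first two and last two terms:
= (1/2)[1/3 + 1/4 - 1/69 - 1/70]
= 5357/19320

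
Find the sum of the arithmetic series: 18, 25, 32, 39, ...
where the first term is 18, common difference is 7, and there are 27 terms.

Sₙ = n/2 × (first + last)
Last term = a + (n-1)d = 18 + (27-1)×7 = 200
S_27 = 27/2 × (18 + 200)
S_27 = 27/2 × 218 = 2943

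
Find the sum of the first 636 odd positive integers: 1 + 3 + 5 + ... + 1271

Sum of first n odd numbers = n²
= 636²
= 404496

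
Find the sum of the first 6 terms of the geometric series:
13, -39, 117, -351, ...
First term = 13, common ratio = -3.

Sₙ = a(1 - rⁿ) / (1 - r)
S_6 = 13(1 - (-3)^6) / (1 - (-3))
S_6 = 13(1 - 729) / (4)
S_6 = -2366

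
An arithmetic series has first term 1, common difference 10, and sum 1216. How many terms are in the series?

Using S = n/2 × [2a + (n-1)d]
1216 = n/2 × [2(1) + (n-1)(10)]
1216 = n/2 × [2 + 10n - 10]
2432 = n × [-8 + 10n]
10n² + (-8)n - 2432 = 0
Discriminant: Δ = (-8)² - 4(10)(-2432) = 64 + 97280 = 97344
√Δ = 312
n = [-(-8) + √Δ] / (2·10) = (8 + 312) / 20 = 320 / 20 = 16
(The negative root is discarded since n must be a positive integer.)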